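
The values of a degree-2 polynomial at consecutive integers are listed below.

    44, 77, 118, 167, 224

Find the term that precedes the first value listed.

19

D1: 33, 41, 49, 57
D2: 8, 8, 8
The second differences are constant at 8.
Work back: 33 − 8 = 25;  44 − 25 = 19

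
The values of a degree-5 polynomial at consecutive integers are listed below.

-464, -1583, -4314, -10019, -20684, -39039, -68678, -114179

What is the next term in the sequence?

First differences: -1119, -2731, -5705, -10665, -18355, -29639, -45501
Second differences: -1612, -2974, -4960, -7690, -11284, -15862
Third differences: -1362, -1986, -2730, -3594, -4578
Fourth differences: -624, -744, -864, -984
Fifth differences: -120, -120, -120
The fifth differences are constant (-120).
-984 − 120 = -1104;  -4578 − 1104 = -5682;  -15862 − 5682 = -21544;  -45501 − 21544 = -67045;  -114179 − 67045 = -181224

-181224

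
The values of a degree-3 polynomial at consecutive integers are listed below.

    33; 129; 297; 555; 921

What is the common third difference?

First differences: 96, 168, 258, 366
Second differences: 72, 90, 108
Third differences: 18, 18

18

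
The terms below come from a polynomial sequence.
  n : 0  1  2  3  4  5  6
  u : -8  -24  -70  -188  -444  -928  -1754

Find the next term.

-3060

Δ: -16 , -46 , -118 , -256 , -484 , -826
Δ²: -30 , -72 , -138 , -228 , -342
Δ³: -42 , -66 , -90 , -114
Δ⁴: -24 , -24 , -24
Constant fourth difference = -24, so extend:
-114 − 24 = -138;  -342 − 138 = -480;  -826 − 480 = -1306;  -1754 − 1306 = -3060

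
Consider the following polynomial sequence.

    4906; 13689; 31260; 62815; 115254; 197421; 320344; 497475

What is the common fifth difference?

240

D1: 8783, 17571, 31555, 52439, 82167, 122923, 177131
D2: 8788, 13984, 20884, 29728, 40756, 54208
D3: 5196, 6900, 8844, 11028, 13452
D4: 1704, 1944, 2184, 2424
D5: 240, 240, 240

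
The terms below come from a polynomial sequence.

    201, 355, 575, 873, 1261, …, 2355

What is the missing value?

1751

Using the first 5 terms:
D1: 154, 220, 298, 388
D2: 66, 78, 90
D3: 12, 12
Constant third difference = 12.
Extend forward: 90 + 12 = 102;  388 + 102 = 490;  1261 + 490 = 1751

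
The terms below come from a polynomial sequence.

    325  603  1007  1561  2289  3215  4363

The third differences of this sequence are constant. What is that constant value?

24

First differences: 278, 404, 554, 728, 926, 1148
Second differences: 126, 150, 174, 198, 222
Third differences: 24, 24, 24, 24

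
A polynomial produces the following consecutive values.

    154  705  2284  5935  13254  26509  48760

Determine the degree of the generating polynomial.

5

D1: 551, 1579, 3651, 7319, 13255, 22251
D2: 1028, 2072, 3668, 5936, 8996
D3: 1044, 1596, 2268, 3060
D4: 552, 672, 792
D5: 120, 120
The fifth differences are constant, so the polynomial has degree 5.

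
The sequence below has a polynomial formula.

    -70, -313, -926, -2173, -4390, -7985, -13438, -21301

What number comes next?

-32198

D1: -243, -613, -1247, -2217, -3595, -5453, -7863
D2: -370, -634, -970, -1378, -1858, -2410
D3: -264, -336, -408, -480, -552
D4: -72, -72, -72, -72
Fourth differences constant at -72.
-552 − 72 = -624;  -2410 − 624 = -3034;  -7863 − 3034 = -10897;  -21301 − 10897 = -32198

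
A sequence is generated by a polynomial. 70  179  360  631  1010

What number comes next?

109, 181, 271, 379
72, 90, 108
18, 18
Third differences constant at 18.
108 + 18 = 126;  379 + 126 = 505;  1010 + 505 = 1515

1515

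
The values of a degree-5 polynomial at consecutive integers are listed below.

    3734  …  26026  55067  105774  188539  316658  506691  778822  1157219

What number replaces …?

10803

Using the last 8 terms:
D1: 29041  50707  82765  128119  190033  272131  378397
D2: 21666  32058  45354  61914  82098  106266
D3: 10392  13296  16560  20184  24168
D4: 2904  3264  3624  3984
D5: 360  360  360
Constant fifth difference = 360.
Extend backward: 2904 − 360 = 2544;  10392 − 2544 = 7848;  21666 − 7848 = 13818;  29041 − 13818 = 15223;  26026 − 15223 = 10803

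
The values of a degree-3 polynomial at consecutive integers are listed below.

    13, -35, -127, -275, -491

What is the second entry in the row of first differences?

First differences: -48, -92, -148, -216
Second differences: -44, -56, -68
Third differences: -12, -12

-92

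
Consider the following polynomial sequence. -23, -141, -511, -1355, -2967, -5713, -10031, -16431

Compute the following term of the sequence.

Δ: -118  -370  -844  -1612  -2746  -4318  -6400
Δ²: -252  -474  -768  -1134  -1572  -2082
Δ³: -222  -294  -366  -438  -510
Δ⁴: -72  -72  -72  -72
Fourth differences constant at -72.
-510 − 72 = -582;  -2082 − 582 = -2664;  -6400 − 2664 = -9064;  -16431 − 9064 = -25495

-25495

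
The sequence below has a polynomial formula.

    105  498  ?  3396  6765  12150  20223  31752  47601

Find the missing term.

Using the last 6 terms:
First differences: 3369  5385  8073  11529  15849
Second differences: 2016  2688  3456  4320
Third differences: 672  768  864
Fourth differences: 96  96
Constant fourth difference = 96.
Extend backward: 672 − 96 = 576;  2016 − 576 = 1440;  3369 − 1440 = 1929;  3396 − 1929 = 1467

1467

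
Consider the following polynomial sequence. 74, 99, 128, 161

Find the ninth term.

First differences: 25 , 29 , 33
Second differences: 4 , 4
Second differences constant at 4.
33 + 4 = 37;  161 + 37 = 198
37 + 4 = 41;  198 + 41 = 239
41 + 4 = 45;  239 + 45 = 284
45 + 4 = 49;  284 + 49 = 333
49 + 4 = 53;  333 + 53 = 386

386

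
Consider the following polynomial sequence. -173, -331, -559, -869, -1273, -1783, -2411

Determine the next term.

-3169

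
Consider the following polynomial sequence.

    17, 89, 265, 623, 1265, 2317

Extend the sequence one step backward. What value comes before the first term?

-5

D1: 72, 176, 358, 642, 1052
D2: 104, 182, 284, 410
D3: 78, 102, 126
D4: 24, 24
The fourth differences are constant at 24.
Work back: 78 − 24 = 54;  104 − 54 = 50;  72 − 50 = 22;  17 − 22 = -5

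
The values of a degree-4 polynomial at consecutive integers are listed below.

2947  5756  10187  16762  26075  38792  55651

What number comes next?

2809 , 4431 , 6575 , 9313 , 12717 , 16859
1622 , 2144 , 2738 , 3404 , 4142
522 , 594 , 666 , 738
72 , 72 , 72
Fourth differences constant at 72.
738 + 72 = 810;  4142 + 810 = 4952;  16859 + 4952 = 21811;  55651 + 21811 = 77462

77462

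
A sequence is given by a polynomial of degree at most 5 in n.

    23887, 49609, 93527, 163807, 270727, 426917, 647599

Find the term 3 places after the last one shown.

1892737

D1: 25722  43918  70280  106920  156190  220682
D2: 18196  26362  36640  49270  64492
D3: 8166  10278  12630  15222
D4: 2112  2352  2592
D5: 240  240
The fifth differences are constant (240).
2592 + 240 = 2832;  15222 + 2832 = 18054;  64492 + 18054 = 82546;  220682 + 82546 = 303228;  647599 + 303228 = 950827
2832 + 240 = 3072;  18054 + 3072 = 21126;  82546 + 21126 = 103672;  303228 + 103672 = 406900;  950827 + 406900 = 1357727
3072 + 240 = 3312;  21126 + 3312 = 24438;  103672 + 24438 = 128110;  406900 + 128110 = 535010;  1357727 + 535010 = 1892737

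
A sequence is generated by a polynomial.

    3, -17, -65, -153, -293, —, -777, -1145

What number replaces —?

Using the first 5 terms:
-20  -48  -88  -140
-28  -40  -52
-12  -12
Constant third difference = -12.
Extend forward: -52 − 12 = -64;  -140 − 64 = -204;  -293 − 204 = -497

-497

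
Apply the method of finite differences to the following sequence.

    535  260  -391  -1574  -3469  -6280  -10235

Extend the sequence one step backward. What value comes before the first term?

566

-275  -651  -1183  -1895  -2811  -3955
-376  -532  -712  -916  -1144
-156  -180  -204  -228
-24  -24  -24
The fourth differences are constant at -24.
Work back: -156 + 24 = -132;  -376 + 132 = -244;  -275 + 244 = -31;  535 + 31 = 566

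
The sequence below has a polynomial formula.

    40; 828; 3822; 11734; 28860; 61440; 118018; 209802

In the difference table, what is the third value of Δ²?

9214

First differences: 788, 2994, 7912, 17126, 32580, 56578, 91784
Second differences: 2206, 4918, 9214, 15454, 23998, 35206
Third differences: 2712, 4296, 6240, 8544, 11208
Fourth differences: 1584, 1944, 2304, 2664
Fifth differences: 360, 360, 360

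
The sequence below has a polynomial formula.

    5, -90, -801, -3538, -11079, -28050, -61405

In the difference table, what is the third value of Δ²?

-4804

Δ: -95, -711, -2737, -7541, -16971, -33355
Δ²: -616, -2026, -4804, -9430, -16384
Δ³: -1410, -2778, -4626, -6954
Δ⁴: -1368, -1848, -2328
Δ⁵: -480, -480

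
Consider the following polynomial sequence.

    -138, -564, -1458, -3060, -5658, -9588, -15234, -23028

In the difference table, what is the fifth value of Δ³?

-432

D1: -426, -894, -1602, -2598, -3930, -5646, -7794
D2: -468, -708, -996, -1332, -1716, -2148
D3: -240, -288, -336, -384, -432
D4: -48, -48, -48, -48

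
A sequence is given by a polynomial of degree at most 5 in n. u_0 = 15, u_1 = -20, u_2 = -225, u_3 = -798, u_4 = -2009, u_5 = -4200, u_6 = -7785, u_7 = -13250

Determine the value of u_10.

Δ: -35  -205  -573  -1211  -2191  -3585  -5465
Δ²: -170  -368  -638  -980  -1394  -1880
Δ³: -198  -270  -342  -414  -486
Δ⁴: -72  -72  -72  -72
Constant fourth difference = -72, so extend:
-486 − 72 = -558;  -1880 − 558 = -2438;  -5465 − 2438 = -7903;  -13250 − 7903 = -21153
-558 − 72 = -630;  -2438 − 630 = -3068;  -7903 − 3068 = -10971;  -21153 − 10971 = -32124
-630 − 72 = -702;  -3068 − 702 = -3770;  -10971 − 3770 = -14741;  -32124 − 14741 = -46865

-46865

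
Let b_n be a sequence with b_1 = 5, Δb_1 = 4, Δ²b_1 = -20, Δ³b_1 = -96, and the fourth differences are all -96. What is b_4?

Build the table forward from the leading diagonal:
Fourth differences: -96, -96, -96, -96
Third differences: -96, -192, -288, -384
Second differences: -20, -116, -308, -596
First differences: 4, -16, -132, -440
b: 5, 9, -7, -139

-139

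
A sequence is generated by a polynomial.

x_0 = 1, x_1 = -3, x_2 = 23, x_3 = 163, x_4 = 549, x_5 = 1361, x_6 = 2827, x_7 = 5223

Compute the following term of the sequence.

Δ: -4  26  140  386  812  1466  2396
Δ²: 30  114  246  426  654  930
Δ³: 84  132  180  228  276
Δ⁴: 48  48  48  48
Fourth differences constant at 48.
276 + 48 = 324;  930 + 324 = 1254;  2396 + 1254 = 3650;  5223 + 3650 = 8873

8873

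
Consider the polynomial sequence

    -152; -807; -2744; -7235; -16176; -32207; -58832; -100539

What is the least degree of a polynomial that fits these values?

-655, -1937, -4491, -8941, -16031, -26625, -41707
-1282, -2554, -4450, -7090, -10594, -15082
-1272, -1896, -2640, -3504, -4488
-624, -744, -864, -984
-120, -120, -120
The fifth differences are constant, so the polynomial has degree 5.

5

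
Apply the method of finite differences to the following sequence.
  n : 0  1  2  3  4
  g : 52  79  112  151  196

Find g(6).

First differences: 27, 33, 39, 45
Second differences: 6, 6, 6
The second differences are constant (6).
45 + 6 = 51;  196 + 51 = 247
51 + 6 = 57;  247 + 57 = 304

304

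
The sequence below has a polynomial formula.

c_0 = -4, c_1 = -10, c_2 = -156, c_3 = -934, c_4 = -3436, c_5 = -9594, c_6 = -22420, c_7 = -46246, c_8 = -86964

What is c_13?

Δ: -6 , -146 , -778 , -2502 , -6158 , -12826 , -23826 , -40718
Δ²: -140 , -632 , -1724 , -3656 , -6668 , -11000 , -16892
Δ³: -492 , -1092 , -1932 , -3012 , -4332 , -5892
Δ⁴: -600 , -840 , -1080 , -1320 , -1560
Δ⁵: -240 , -240 , -240 , -240
Constant fifth difference = -240, so extend:
-1560 − 240 = -1800;  -5892 − 1800 = -7692;  -16892 − 7692 = -24584;  -40718 − 24584 = -65302;  -86964 − 65302 = -152266
-1800 − 240 = -2040;  -7692 − 2040 = -9732;  -24584 − 9732 = -34316;  -65302 − 34316 = -99618;  -152266 − 99618 = -251884
-2040 − 240 = -2280;  -9732 − 2280 = -12012;  -34316 − 12012 = -46328;  -99618 − 46328 = -145946;  -251884 − 145946 = -397830
-2280 − 240 = -2520;  -12012 − 2520 = -14532;  -46328 − 14532 = -60860;  -145946 − 60860 = -206806;  -397830 − 206806 = -604636
-2520 − 240 = -2760;  -14532 − 2760 = -17292;  -60860 − 17292 = -78152;  -206806 − 78152 = -284958;  -604636 − 284958 = -889594

-889594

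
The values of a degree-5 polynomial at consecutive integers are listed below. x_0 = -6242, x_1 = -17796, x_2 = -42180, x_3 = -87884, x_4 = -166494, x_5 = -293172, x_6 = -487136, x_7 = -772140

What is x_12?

First differences: -11554, -24384, -45704, -78610, -126678, -193964, -285004
Second differences: -12830, -21320, -32906, -48068, -67286, -91040
Third differences: -8490, -11586, -15162, -19218, -23754
Fourth differences: -3096, -3576, -4056, -4536
Fifth differences: -480, -480, -480
Constant fifth difference = -480, so extend:
-4536 − 480 = -5016;  -23754 − 5016 = -28770;  -91040 − 28770 = -119810;  -285004 − 119810 = -404814;  -772140 − 404814 = -1176954
-5016 − 480 = -5496;  -28770 − 5496 = -34266;  -119810 − 34266 = -154076;  -404814 − 154076 = -558890;  -1176954 − 558890 = -1735844
-5496 − 480 = -5976;  -34266 − 5976 = -40242;  -154076 − 40242 = -194318;  -558890 − 194318 = -753208;  -1735844 − 753208 = -2489052
-5976 − 480 = -6456;  -40242 − 6456 = -46698;  -194318 − 46698 = -241016;  -753208 − 241016 = -994224;  -2489052 − 994224 = -3483276
-6456 − 480 = -6936;  -46698 − 6936 = -53634;  -241016 − 53634 = -294650;  -994224 − 294650 = -1288874;  -3483276 − 1288874 = -4772150

-4772150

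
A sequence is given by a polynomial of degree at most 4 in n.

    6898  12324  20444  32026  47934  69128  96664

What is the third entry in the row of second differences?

Δ: 5426, 8120, 11582, 15908, 21194, 27536
Δ²: 2694, 3462, 4326, 5286, 6342
Δ³: 768, 864, 960, 1056
Δ⁴: 96, 96, 96

4326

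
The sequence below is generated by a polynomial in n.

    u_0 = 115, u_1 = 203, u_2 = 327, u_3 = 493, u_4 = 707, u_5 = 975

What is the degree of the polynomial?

3

Δ: 88, 124, 166, 214, 268
Δ²: 36, 42, 48, 54
Δ³: 6, 6, 6
The third differences are constant, so the polynomial has degree 3.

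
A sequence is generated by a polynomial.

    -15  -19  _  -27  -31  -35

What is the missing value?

Using the last 3 terms:
D1: -4  -4
Constant first difference = -4.
Extend backward: -27 + 4 = -23

-23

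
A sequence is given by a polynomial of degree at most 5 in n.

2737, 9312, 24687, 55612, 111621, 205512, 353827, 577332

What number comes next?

901497

D1: 6575  15375  30925  56009  93891  148315  223505
D2: 8800  15550  25084  37882  54424  75190
D3: 6750  9534  12798  16542  20766
D4: 2784  3264  3744  4224
D5: 480  480  480
The fifth differences are constant (480).
4224 + 480 = 4704;  20766 + 4704 = 25470;  75190 + 25470 = 100660;  223505 + 100660 = 324165;  577332 + 324165 = 901497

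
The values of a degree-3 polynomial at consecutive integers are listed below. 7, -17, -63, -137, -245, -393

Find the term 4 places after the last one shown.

-1505

-24, -46, -74, -108, -148
-22, -28, -34, -40
-6, -6, -6
Constant third difference = -6, so extend:
-40 − 6 = -46;  -148 − 46 = -194;  -393 − 194 = -587
-46 − 6 = -52;  -194 − 52 = -246;  -587 − 246 = -833
-52 − 6 = -58;  -246 − 58 = -304;  -833 − 304 = -1137
-58 − 6 = -64;  -304 − 64 = -368;  -1137 − 368 = -1505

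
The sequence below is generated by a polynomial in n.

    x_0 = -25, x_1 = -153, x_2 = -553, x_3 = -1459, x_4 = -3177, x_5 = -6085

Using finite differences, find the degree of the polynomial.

4

Δ: -128, -400, -906, -1718, -2908
Δ²: -272, -506, -812, -1190
Δ³: -234, -306, -378
Δ⁴: -72, -72
The fourth differences are constant, so the polynomial has degree 4.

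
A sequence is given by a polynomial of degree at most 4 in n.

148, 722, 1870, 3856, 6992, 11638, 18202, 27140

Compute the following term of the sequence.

First differences: 574  1148  1986  3136  4646  6564  8938
Second differences: 574  838  1150  1510  1918  2374
Third differences: 264  312  360  408  456
Fourth differences: 48  48  48  48
Fourth differences constant at 48.
456 + 48 = 504;  2374 + 504 = 2878;  8938 + 2878 = 11816;  27140 + 11816 = 38956

38956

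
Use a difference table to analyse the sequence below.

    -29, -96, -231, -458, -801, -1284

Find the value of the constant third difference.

-24

Δ: -67, -135, -227, -343, -483
Δ²: -68, -92, -116, -140
Δ³: -24, -24, -24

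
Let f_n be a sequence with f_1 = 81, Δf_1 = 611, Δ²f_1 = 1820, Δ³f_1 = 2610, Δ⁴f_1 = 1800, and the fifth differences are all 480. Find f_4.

9984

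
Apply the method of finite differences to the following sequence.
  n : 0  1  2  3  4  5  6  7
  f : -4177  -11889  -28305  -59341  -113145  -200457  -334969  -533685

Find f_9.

Δ: -7712 , -16416 , -31036 , -53804 , -87312 , -134512 , -198716
Δ²: -8704 , -14620 , -22768 , -33508 , -47200 , -64204
Δ³: -5916 , -8148 , -10740 , -13692 , -17004
Δ⁴: -2232 , -2592 , -2952 , -3312
Δ⁵: -360 , -360 , -360
Fifth differences constant at -360.
-3312 − 360 = -3672;  -17004 − 3672 = -20676;  -64204 − 20676 = -84880;  -198716 − 84880 = -283596;  -533685 − 283596 = -817281
-3672 − 360 = -4032;  -20676 − 4032 = -24708;  -84880 − 24708 = -109588;  -283596 − 109588 = -393184;  -817281 − 393184 = -1210465

-1210465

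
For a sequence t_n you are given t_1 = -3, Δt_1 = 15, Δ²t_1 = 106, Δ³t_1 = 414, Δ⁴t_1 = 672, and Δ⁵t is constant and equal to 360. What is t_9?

93469

Build the table forward from the leading diagonal:
Fifth differences: 360, 360, 360, 360, 360, 360, 360, 360, 360
Fourth differences: 672, 1032, 1392, 1752, 2112, 2472, 2832, 3192, 3552
Third differences: 414, 1086, 2118, 3510, 5262, 7374, 9846, 12678, 15870
Second differences: 106, 520, 1606, 3724, 7234, 12496, 19870, 29716, 42394
First differences: 15, 121, 641, 2247, 5971, 13205, 25701, 45571, 75287
t: -3, 12, 133, 774, 3021, 8992, 22197, 47898, 93469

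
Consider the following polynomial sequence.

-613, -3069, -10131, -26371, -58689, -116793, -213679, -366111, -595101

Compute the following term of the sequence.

First differences: -2456, -7062, -16240, -32318, -58104, -96886, -152432, -228990
Second differences: -4606, -9178, -16078, -25786, -38782, -55546, -76558
Third differences: -4572, -6900, -9708, -12996, -16764, -21012
Fourth differences: -2328, -2808, -3288, -3768, -4248
Fifth differences: -480, -480, -480, -480
Fifth differences constant at -480.
-4248 − 480 = -4728;  -21012 − 4728 = -25740;  -76558 − 25740 = -102298;  -228990 − 102298 = -331288;  -595101 − 331288 = -926389

-926389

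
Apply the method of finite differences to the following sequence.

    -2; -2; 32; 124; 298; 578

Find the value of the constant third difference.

D1: 0, 34, 92, 174, 280
D2: 34, 58, 82, 106
D3: 24, 24, 24

24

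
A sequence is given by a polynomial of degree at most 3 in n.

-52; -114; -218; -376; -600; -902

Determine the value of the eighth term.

-1788

Δ: -62  -104  -158  -224  -302
Δ²: -42  -54  -66  -78
Δ³: -12  -12  -12
The third differences are constant (-12).
-78 − 12 = -90;  -302 − 90 = -392;  -902 − 392 = -1294
-90 − 12 = -102;  -392 − 102 = -494;  -1294 − 494 = -1788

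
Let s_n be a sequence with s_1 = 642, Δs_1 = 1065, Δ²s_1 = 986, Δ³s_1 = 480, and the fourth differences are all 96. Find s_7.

Build the table forward from the leading diagonal:
D4: 96, 96, 96, 96, 96, 96, 96
D3: 480, 576, 672, 768, 864, 960, 1056
D2: 986, 1466, 2042, 2714, 3482, 4346, 5306
D1: 1065, 2051, 3517, 5559, 8273, 11755, 16101
s: 642, 1707, 3758, 7275, 12834, 21107, 32862

32862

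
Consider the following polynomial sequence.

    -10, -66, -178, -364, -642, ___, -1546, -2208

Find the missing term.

-1030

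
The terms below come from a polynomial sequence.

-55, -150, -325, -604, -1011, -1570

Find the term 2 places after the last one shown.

-3240

-95, -175, -279, -407, -559
-80, -104, -128, -152
-24, -24, -24
Third differences constant at -24.
-152 − 24 = -176;  -559 − 176 = -735;  -1570 − 735 = -2305
-176 − 24 = -200;  -735 − 200 = -935;  -2305 − 935 = -3240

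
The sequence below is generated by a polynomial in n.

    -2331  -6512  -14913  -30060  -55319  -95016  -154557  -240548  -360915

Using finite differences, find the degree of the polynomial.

Δ: -4181, -8401, -15147, -25259, -39697, -59541, -85991, -120367
Δ²: -4220, -6746, -10112, -14438, -19844, -26450, -34376
Δ³: -2526, -3366, -4326, -5406, -6606, -7926
Δ⁴: -840, -960, -1080, -1200, -1320
Δ⁵: -120, -120, -120, -120
The fifth differences are constant, so the polynomial has degree 5.

5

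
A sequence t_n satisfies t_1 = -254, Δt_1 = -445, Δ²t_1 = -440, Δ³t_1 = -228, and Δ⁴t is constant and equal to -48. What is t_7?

Build the table forward from the leading diagonal:
Fourth differences: -48  -48  -48  -48  -48  -48  -48
Third differences: -228  -276  -324  -372  -420  -468  -516
Second differences: -440  -668  -944  -1268  -1640  -2060  -2528
First differences: -445  -885  -1553  -2497  -3765  -5405  -7465
t: -254  -699  -1584  -3137  -5634  -9399  -14804

-14804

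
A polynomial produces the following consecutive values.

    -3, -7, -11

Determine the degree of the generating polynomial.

Δ: -4, -4
The first differences are constant, so the polynomial has degree 1.

1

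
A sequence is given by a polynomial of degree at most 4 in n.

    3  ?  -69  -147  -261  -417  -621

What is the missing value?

-21

Using the last 5 terms:
First differences: -78, -114, -156, -204
Second differences: -36, -42, -48
Third differences: -6, -6
Constant third difference = -6.
Extend backward: -36 + 6 = -30;  -78 + 30 = -48;  -69 + 48 = -21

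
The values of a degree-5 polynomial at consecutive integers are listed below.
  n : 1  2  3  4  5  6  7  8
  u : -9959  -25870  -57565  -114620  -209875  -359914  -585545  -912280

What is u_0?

-3040

First differences: -15911, -31695, -57055, -95255, -150039, -225631, -326735
Second differences: -15784, -25360, -38200, -54784, -75592, -101104
Third differences: -9576, -12840, -16584, -20808, -25512
Fourth differences: -3264, -3744, -4224, -4704
Fifth differences: -480, -480, -480
The fifth differences are constant at -480.
Work back: -3264 + 480 = -2784;  -9576 + 2784 = -6792;  -15784 + 6792 = -8992;  -15911 + 8992 = -6919;  -9959 + 6919 = -3040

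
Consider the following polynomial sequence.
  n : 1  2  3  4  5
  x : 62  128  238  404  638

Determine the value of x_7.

D1: 66, 110, 166, 234
D2: 44, 56, 68
D3: 12, 12
Constant third difference = 12, so extend:
68 + 12 = 80;  234 + 80 = 314;  638 + 314 = 952
80 + 12 = 92;  314 + 92 = 406;  952 + 406 = 1358

1358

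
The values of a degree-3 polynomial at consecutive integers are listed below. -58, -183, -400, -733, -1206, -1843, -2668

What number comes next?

D1: -125, -217, -333, -473, -637, -825
D2: -92, -116, -140, -164, -188
D3: -24, -24, -24, -24
The third differences are constant (-24).
-188 − 24 = -212;  -825 − 212 = -1037;  -2668 − 1037 = -3705

-3705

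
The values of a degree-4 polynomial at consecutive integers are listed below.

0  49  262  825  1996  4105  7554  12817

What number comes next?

20440

D1: 49  213  563  1171  2109  3449  5263
D2: 164  350  608  938  1340  1814
D3: 186  258  330  402  474
D4: 72  72  72  72
Fourth differences constant at 72.
474 + 72 = 546;  1814 + 546 = 2360;  5263 + 2360 = 7623;  12817 + 7623 = 20440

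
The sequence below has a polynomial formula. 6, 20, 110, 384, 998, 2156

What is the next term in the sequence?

Δ: 14, 90, 274, 614, 1158
Δ²: 76, 184, 340, 544
Δ³: 108, 156, 204
Δ⁴: 48, 48
Constant fourth difference = 48, so extend:
204 + 48 = 252;  544 + 252 = 796;  1158 + 796 = 1954;  2156 + 1954 = 4110

4110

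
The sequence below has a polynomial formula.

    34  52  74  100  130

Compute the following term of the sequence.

18 , 22 , 26 , 30
4 , 4 , 4
Constant second difference = 4, so extend:
30 + 4 = 34;  130 + 34 = 164

164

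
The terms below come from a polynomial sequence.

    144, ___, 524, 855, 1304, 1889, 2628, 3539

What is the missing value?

Using the last 6 terms:
First differences: 331  449  585  739  911
Second differences: 118  136  154  172
Third differences: 18  18  18
Constant third difference = 18.
Extend backward: 118 − 18 = 100;  331 − 100 = 231;  524 − 231 = 293

293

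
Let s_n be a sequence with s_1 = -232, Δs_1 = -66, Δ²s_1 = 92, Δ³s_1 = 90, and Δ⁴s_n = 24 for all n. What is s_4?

Build the table forward from the leading diagonal:
Fourth differences: 24  24  24  24
Third differences: 90  114  138  162
Second differences: 92  182  296  434
First differences: -66  26  208  504
s: -232  -298  -272  -64

-64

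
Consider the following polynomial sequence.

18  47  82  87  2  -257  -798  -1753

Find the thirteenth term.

D1: 29 , 35 , 5 , -85 , -259 , -541 , -955
D2: 6 , -30 , -90 , -174 , -282 , -414
D3: -36 , -60 , -84 , -108 , -132
D4: -24 , -24 , -24 , -24
Fourth differences constant at -24.
-132 − 24 = -156;  -414 − 156 = -570;  -955 − 570 = -1525;  -1753 − 1525 = -3278
-156 − 24 = -180;  -570 − 180 = -750;  -1525 − 750 = -2275;  -3278 − 2275 = -5553
-180 − 24 = -204;  -750 − 204 = -954;  -2275 − 954 = -3229;  -5553 − 3229 = -8782
-204 − 24 = -228;  -954 − 228 = -1182;  -3229 − 1182 = -4411;  -8782 − 4411 = -13193
-228 − 24 = -252;  -1182 − 252 = -1434;  -4411 − 1434 = -5845;  -13193 − 5845 = -19038

-19038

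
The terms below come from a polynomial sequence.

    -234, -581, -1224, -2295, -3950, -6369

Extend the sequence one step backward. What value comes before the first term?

-75

Δ: -347, -643, -1071, -1655, -2419
Δ²: -296, -428, -584, -764
Δ³: -132, -156, -180
Δ⁴: -24, -24
The fourth differences are constant at -24.
Work back: -132 + 24 = -108;  -296 + 108 = -188;  -347 + 188 = -159;  -234 + 159 = -75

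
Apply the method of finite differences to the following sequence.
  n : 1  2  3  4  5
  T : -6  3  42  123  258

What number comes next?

First differences: 9  39  81  135
Second differences: 30  42  54
Third differences: 12  12
Constant third difference = 12, so extend:
54 + 12 = 66;  135 + 66 = 201;  258 + 201 = 459

459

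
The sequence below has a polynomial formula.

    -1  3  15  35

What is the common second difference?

D1: 4, 12, 20
D2: 8, 8

8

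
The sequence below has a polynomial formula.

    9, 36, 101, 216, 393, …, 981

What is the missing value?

644

Using the first 5 terms:
Δ: 27, 65, 115, 177
Δ²: 38, 50, 62
Δ³: 12, 12
Constant third difference = 12.
Extend forward: 62 + 12 = 74;  177 + 74 = 251;  393 + 251 = 644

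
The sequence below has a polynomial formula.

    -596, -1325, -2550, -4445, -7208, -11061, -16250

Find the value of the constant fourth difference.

D1: -729, -1225, -1895, -2763, -3853, -5189
D2: -496, -670, -868, -1090, -1336
D3: -174, -198, -222, -246
D4: -24, -24, -24

-24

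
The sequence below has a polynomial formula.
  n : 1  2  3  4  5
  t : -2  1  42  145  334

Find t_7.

First differences: 3  41  103  189
Second differences: 38  62  86
Third differences: 24  24
The third differences are constant (24).
86 + 24 = 110;  189 + 110 = 299;  334 + 299 = 633
110 + 24 = 134;  299 + 134 = 433;  633 + 433 = 1066

1066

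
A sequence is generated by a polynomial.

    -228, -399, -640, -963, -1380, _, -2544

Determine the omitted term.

-1903

Using the first 5 terms:
Δ: -171  -241  -323  -417
Δ²: -70  -82  -94
Δ³: -12  -12
Constant third difference = -12.
Extend forward: -94 − 12 = -106;  -417 − 106 = -523;  -1380 − 523 = -1903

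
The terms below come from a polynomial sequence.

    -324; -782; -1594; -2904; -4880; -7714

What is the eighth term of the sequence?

First differences: -458  -812  -1310  -1976  -2834
Second differences: -354  -498  -666  -858
Third differences: -144  -168  -192
Fourth differences: -24  -24
Fourth differences constant at -24.
-192 − 24 = -216;  -858 − 216 = -1074;  -2834 − 1074 = -3908;  -7714 − 3908 = -11622
-216 − 24 = -240;  -1074 − 240 = -1314;  -3908 − 1314 = -5222;  -11622 − 5222 = -16844

-16844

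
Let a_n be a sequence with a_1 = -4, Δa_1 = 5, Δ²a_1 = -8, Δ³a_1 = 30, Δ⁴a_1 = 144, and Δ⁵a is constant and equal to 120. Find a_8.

8473

Build the table forward from the leading diagonal:
Fifth differences: 120, 120, 120, 120, 120, 120, 120, 120
Fourth differences: 144, 264, 384, 504, 624, 744, 864, 984
Third differences: 30, 174, 438, 822, 1326, 1950, 2694, 3558
Second differences: -8, 22, 196, 634, 1456, 2782, 4732, 7426
First differences: 5, -3, 19, 215, 849, 2305, 5087, 9819
a: -4, 1, -2, 17, 232, 1081, 3386, 8473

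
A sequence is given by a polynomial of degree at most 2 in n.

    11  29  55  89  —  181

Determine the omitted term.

Using the first 4 terms:
D1: 18, 26, 34
D2: 8, 8
Constant second difference = 8.
Extend forward: 34 + 8 = 42;  89 + 42 = 131

131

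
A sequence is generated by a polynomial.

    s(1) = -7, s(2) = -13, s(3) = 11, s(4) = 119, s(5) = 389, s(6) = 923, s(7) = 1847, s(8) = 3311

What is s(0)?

-1

Δ: -6, 24, 108, 270, 534, 924, 1464
Δ²: 30, 84, 162, 264, 390, 540
Δ³: 54, 78, 102, 126, 150
Δ⁴: 24, 24, 24, 24
The fourth differences are constant at 24.
Work back: 54 − 24 = 30;  30 − 30 = 0;  -6 + 0 = -6;  -7 + 6 = -1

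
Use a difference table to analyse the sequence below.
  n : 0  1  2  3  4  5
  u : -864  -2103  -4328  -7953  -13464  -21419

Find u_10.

-122424

Δ: -1239, -2225, -3625, -5511, -7955
Δ²: -986, -1400, -1886, -2444
Δ³: -414, -486, -558
Δ⁴: -72, -72
The fourth differences are constant (-72).
-558 − 72 = -630;  -2444 − 630 = -3074;  -7955 − 3074 = -11029;  -21419 − 11029 = -32448
-630 − 72 = -702;  -3074 − 702 = -3776;  -11029 − 3776 = -14805;  -32448 − 14805 = -47253
-702 − 72 = -774;  -3776 − 774 = -4550;  -14805 − 4550 = -19355;  -47253 − 19355 = -66608
-774 − 72 = -846;  -4550 − 846 = -5396;  -19355 − 5396 = -24751;  -66608 − 24751 = -91359
-846 − 72 = -918;  -5396 − 918 = -6314;  -24751 − 6314 = -31065;  -91359 − 31065 = -122424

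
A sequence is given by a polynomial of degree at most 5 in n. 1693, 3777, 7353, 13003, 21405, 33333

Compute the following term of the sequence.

49657

First differences: 2084, 3576, 5650, 8402, 11928
Second differences: 1492, 2074, 2752, 3526
Third differences: 582, 678, 774
Fourth differences: 96, 96
Constant fourth difference = 96, so extend:
774 + 96 = 870;  3526 + 870 = 4396;  11928 + 4396 = 16324;  33333 + 16324 = 49657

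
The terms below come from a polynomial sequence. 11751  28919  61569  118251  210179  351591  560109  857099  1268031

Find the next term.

17168  32650  56682  91928  141412  208518  296990  410932
15482  24032  35246  49484  67106  88472  113942
8550  11214  14238  17622  21366  25470
2664  3024  3384  3744  4104
360  360  360  360
Constant fifth difference = 360, so extend:
4104 + 360 = 4464;  25470 + 4464 = 29934;  113942 + 29934 = 143876;  410932 + 143876 = 554808;  1268031 + 554808 = 1822839

1822839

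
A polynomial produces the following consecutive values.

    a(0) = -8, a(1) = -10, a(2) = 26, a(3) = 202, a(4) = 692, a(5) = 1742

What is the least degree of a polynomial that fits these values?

-2, 36, 176, 490, 1050
38, 140, 314, 560
102, 174, 246
72, 72
The fourth differences are constant, so the polynomial has degree 4.

4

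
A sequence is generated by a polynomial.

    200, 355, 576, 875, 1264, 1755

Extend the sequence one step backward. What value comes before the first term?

Δ: 155  221  299  389  491
Δ²: 66  78  90  102
Δ³: 12  12  12
The third differences are constant at 12.
Work back: 66 − 12 = 54;  155 − 54 = 101;  200 − 101 = 99

99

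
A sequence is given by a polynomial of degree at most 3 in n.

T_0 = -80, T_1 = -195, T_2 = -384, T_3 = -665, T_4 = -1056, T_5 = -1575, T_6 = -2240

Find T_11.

D1: -115, -189, -281, -391, -519, -665
D2: -74, -92, -110, -128, -146
D3: -18, -18, -18, -18
Constant third difference = -18, so extend:
-146 − 18 = -164;  -665 − 164 = -829;  -2240 − 829 = -3069
-164 − 18 = -182;  -829 − 182 = -1011;  -3069 − 1011 = -4080
-182 − 18 = -200;  -1011 − 200 = -1211;  -4080 − 1211 = -5291
-200 − 18 = -218;  -1211 − 218 = -1429;  -5291 − 1429 = -6720
-218 − 18 = -236;  -1429 − 236 = -1665;  -6720 − 1665 = -8385

-8385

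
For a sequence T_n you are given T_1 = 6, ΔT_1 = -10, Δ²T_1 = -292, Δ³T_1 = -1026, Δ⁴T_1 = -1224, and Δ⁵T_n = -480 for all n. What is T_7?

-46194

Build the table forward from the leading diagonal:
Fifth differences: -480  -480  -480  -480  -480  -480  -480
Fourth differences: -1224  -1704  -2184  -2664  -3144  -3624  -4104
Third differences: -1026  -2250  -3954  -6138  -8802  -11946  -15570
Second differences: -292  -1318  -3568  -7522  -13660  -22462  -34408
First differences: -10  -302  -1620  -5188  -12710  -26370  -48832
T: 6  -4  -306  -1926  -7114  -19824  -46194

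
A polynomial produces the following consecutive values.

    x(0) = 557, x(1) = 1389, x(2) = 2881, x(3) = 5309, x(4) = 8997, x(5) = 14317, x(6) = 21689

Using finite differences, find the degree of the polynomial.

4

Δ: 832, 1492, 2428, 3688, 5320, 7372
Δ²: 660, 936, 1260, 1632, 2052
Δ³: 276, 324, 372, 420
Δ⁴: 48, 48, 48
The fourth differences are constant, so the polynomial has degree 4.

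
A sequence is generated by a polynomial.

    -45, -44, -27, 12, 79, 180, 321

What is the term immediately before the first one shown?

Δ: 1  17  39  67  101  141
Δ²: 16  22  28  34  40
Δ³: 6  6  6  6
The third differences are constant at 6.
Work back: 16 − 6 = 10;  1 − 10 = -9;  -45 + 9 = -36

-36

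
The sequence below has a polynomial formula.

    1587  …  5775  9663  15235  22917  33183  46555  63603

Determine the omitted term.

Using the last 7 terms:
D1: 3888, 5572, 7682, 10266, 13372, 17048
D2: 1684, 2110, 2584, 3106, 3676
D3: 426, 474, 522, 570
D4: 48, 48, 48
Constant fourth difference = 48.
Extend backward: 426 − 48 = 378;  1684 − 378 = 1306;  3888 − 1306 = 2582;  5775 − 2582 = 3193

3193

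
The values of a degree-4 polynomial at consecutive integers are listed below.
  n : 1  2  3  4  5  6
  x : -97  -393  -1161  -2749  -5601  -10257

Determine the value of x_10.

Δ: -296, -768, -1588, -2852, -4656
Δ²: -472, -820, -1264, -1804
Δ³: -348, -444, -540
Δ⁴: -96, -96
Constant fourth difference = -96, so extend:
-540 − 96 = -636;  -1804 − 636 = -2440;  -4656 − 2440 = -7096;  -10257 − 7096 = -17353
-636 − 96 = -732;  -2440 − 732 = -3172;  -7096 − 3172 = -10268;  -17353 − 10268 = -27621
-732 − 96 = -828;  -3172 − 828 = -4000;  -10268 − 4000 = -14268;  -27621 − 14268 = -41889
-828 − 96 = -924;  -4000 − 924 = -4924;  -14268 − 4924 = -19192;  -41889 − 19192 = -61081

-61081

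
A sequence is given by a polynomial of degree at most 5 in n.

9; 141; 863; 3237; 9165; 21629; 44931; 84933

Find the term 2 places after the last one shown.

Δ: 132, 722, 2374, 5928, 12464, 23302, 40002
Δ²: 590, 1652, 3554, 6536, 10838, 16700
Δ³: 1062, 1902, 2982, 4302, 5862
Δ⁴: 840, 1080, 1320, 1560
Δ⁵: 240, 240, 240
Fifth differences constant at 240.
1560 + 240 = 1800;  5862 + 1800 = 7662;  16700 + 7662 = 24362;  40002 + 24362 = 64364;  84933 + 64364 = 149297
1800 + 240 = 2040;  7662 + 2040 = 9702;  24362 + 9702 = 34064;  64364 + 34064 = 98428;  149297 + 98428 = 247725

247725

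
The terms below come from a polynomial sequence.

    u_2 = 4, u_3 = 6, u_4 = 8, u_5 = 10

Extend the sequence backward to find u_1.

2

First differences: 2, 2, 2
The first differences are constant at 2.
Work back: 4 − 2 = 2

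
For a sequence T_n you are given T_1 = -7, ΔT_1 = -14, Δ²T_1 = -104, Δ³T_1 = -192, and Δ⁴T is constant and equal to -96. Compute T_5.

Build the table forward from the leading diagonal:
D4: -96  -96  -96  -96  -96
D3: -192  -288  -384  -480  -576
D2: -104  -296  -584  -968  -1448
D1: -14  -118  -414  -998  -1966
T: -7  -21  -139  -553  -1551

-1551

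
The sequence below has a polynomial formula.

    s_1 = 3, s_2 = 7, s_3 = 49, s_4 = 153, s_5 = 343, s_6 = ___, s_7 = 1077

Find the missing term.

643

Using the first 5 terms:
Δ: 4  42  104  190
Δ²: 38  62  86
Δ³: 24  24
Constant third difference = 24.
Extend forward: 86 + 24 = 110;  190 + 110 = 300;  343 + 300 = 643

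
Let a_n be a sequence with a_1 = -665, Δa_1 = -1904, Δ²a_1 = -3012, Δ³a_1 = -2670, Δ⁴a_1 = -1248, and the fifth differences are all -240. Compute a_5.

-38281

Build the table forward from the leading diagonal:
D5: -240  -240  -240  -240  -240
D4: -1248  -1488  -1728  -1968  -2208
D3: -2670  -3918  -5406  -7134  -9102
D2: -3012  -5682  -9600  -15006  -22140
D1: -1904  -4916  -10598  -20198  -35204
a: -665  -2569  -7485  -18083  -38281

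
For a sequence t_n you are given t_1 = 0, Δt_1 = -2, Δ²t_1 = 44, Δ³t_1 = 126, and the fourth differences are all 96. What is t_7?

4608

Build the table forward from the leading diagonal:
Fourth differences: 96, 96, 96, 96, 96, 96, 96
Third differences: 126, 222, 318, 414, 510, 606, 702
Second differences: 44, 170, 392, 710, 1124, 1634, 2240
First differences: -2, 42, 212, 604, 1314, 2438, 4072
t: 0, -2, 40, 252, 856, 2170, 4608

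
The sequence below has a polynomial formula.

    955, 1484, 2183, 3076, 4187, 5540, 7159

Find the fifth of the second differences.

266

D1: 529, 699, 893, 1111, 1353, 1619
D2: 170, 194, 218, 242, 266
D3: 24, 24, 24, 24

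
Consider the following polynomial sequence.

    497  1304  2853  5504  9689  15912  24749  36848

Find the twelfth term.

133344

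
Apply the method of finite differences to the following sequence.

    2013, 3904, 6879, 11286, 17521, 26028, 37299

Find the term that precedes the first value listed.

906

First differences: 1891  2975  4407  6235  8507  11271
Second differences: 1084  1432  1828  2272  2764
Third differences: 348  396  444  492
Fourth differences: 48  48  48
The fourth differences are constant at 48.
Work back: 348 − 48 = 300;  1084 − 300 = 784;  1891 − 784 = 1107;  2013 − 1107 = 906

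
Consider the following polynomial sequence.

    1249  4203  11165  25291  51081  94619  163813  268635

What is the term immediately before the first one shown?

251

D1: 2954  6962  14126  25790  43538  69194  104822
D2: 4008  7164  11664  17748  25656  35628
D3: 3156  4500  6084  7908  9972
D4: 1344  1584  1824  2064
D5: 240  240  240
The fifth differences are constant at 240.
Work back: 1344 − 240 = 1104;  3156 − 1104 = 2052;  4008 − 2052 = 1956;  2954 − 1956 = 998;  1249 − 998 = 251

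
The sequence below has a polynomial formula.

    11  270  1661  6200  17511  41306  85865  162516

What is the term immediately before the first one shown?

-4

259, 1391, 4539, 11311, 23795, 44559, 76651
1132, 3148, 6772, 12484, 20764, 32092
2016, 3624, 5712, 8280, 11328
1608, 2088, 2568, 3048
480, 480, 480
The fifth differences are constant at 480.
Work back: 1608 − 480 = 1128;  2016 − 1128 = 888;  1132 − 888 = 244;  259 − 244 = 15;  11 − 15 = -4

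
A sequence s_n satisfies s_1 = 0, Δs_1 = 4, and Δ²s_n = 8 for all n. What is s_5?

Build the table forward from the leading diagonal:
Δ²: 8, 8, 8, 8, 8
Δ: 4, 12, 20, 28, 36
s: 0, 4, 16, 36, 64

64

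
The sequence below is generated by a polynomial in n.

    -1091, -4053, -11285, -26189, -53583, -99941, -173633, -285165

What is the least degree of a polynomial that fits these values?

Δ: -2962, -7232, -14904, -27394, -46358, -73692, -111532
Δ²: -4270, -7672, -12490, -18964, -27334, -37840
Δ³: -3402, -4818, -6474, -8370, -10506
Δ⁴: -1416, -1656, -1896, -2136
Δ⁵: -240, -240, -240
The fifth differences are constant, so the polynomial has degree 5.

5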